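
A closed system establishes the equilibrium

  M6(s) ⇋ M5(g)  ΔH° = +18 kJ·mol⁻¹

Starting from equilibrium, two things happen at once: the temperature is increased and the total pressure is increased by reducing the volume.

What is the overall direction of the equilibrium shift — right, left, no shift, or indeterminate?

The forward reaction is endothermic. Raising T favours the endothermic direction — shift to the right.
Gas moles: reactants 0, products 1 (Δn_gas = +1). Compression shifts the system toward the side with fewer moles of gas — to the left.
The individual effects push in opposite directions; without quantitative information the net direction cannot be determined.

cannot be determined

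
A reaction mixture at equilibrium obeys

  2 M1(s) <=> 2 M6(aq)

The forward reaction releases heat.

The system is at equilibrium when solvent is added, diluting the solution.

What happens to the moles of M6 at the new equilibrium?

Dilution lowers every aqueous concentration by the same factor. Δn_aq = 2 − 0 = +2, so the system shifts toward the side with more dissolved moles — to the right.
The net shift is to the right. M6 is a product, so its amount increases.

increases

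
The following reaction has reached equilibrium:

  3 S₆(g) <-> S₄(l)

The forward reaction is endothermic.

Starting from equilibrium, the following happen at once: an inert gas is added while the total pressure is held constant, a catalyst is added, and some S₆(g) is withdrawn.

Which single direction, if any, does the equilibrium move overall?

Adding inert gas at constant total pressure expands the volume and lowers every reacting partial pressure. With Δn_gas = 0 − 3 = -3, Q moves away from K toward the side with fewer gas moles, so the system shifts toward the side with more gas moles — to the left.
A catalyst speeds both forward and reverse rates equally; it changes neither Q nor K — no shift from this change.
Removing S₆ (g), a reactant, drives the reaction to the left.
Only the nonzero effect(s) matter; the net shift is to the left.

left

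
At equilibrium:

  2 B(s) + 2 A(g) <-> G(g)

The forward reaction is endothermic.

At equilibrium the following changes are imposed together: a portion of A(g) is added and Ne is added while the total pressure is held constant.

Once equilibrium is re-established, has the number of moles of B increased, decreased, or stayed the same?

Adding A (g), a reactant, drives the reaction to the right.
Adding inert gas at constant total pressure expands the volume and lowers every reacting partial pressure. With Δn_gas = 1 − 2 = -1, Q moves away from K toward the side with fewer gas moles, so the system shifts toward the side with more gas moles — to the left.
The two effects oppose each other, so the net shift — and hence the change in B — cannot be determined from the given information.

cannot be determined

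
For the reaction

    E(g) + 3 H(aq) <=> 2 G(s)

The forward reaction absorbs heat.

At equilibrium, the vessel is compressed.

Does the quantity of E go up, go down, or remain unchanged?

decreases

Gas moles: reactants 1, products 0 (Δn_gas = -1). Compression shifts the system toward the side with fewer moles of gas — to the right.
The net shift is to the right. E is a reactant, so its amount decreases.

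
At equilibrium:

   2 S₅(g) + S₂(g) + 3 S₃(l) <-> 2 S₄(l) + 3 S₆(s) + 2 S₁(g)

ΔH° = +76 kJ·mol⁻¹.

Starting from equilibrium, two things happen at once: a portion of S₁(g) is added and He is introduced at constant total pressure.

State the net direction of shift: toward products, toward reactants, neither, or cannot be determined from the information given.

Adding S₁ (g), a product, drives the reaction to the left.
Adding inert gas at constant total pressure expands the volume and lowers every reacting partial pressure. With Δn_gas = 2 − 3 = -1, Q moves away from K toward the side with fewer gas moles, so the system shifts toward the side with more gas moles — to the left.
All effects act in the same direction — net shift to the left.

left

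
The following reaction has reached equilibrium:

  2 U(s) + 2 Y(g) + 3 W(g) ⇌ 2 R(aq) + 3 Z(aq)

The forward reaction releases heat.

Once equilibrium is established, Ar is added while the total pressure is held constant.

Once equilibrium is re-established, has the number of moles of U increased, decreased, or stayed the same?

Adding inert gas at constant total pressure expands the volume and lowers every reacting partial pressure. With Δn_gas = 0 − 5 = -5, Q moves away from K toward the side with fewer gas moles, so the system shifts toward the side with more gas moles — to the left.
The net shift is to the left. U is a reactant, so its amount increases.

increases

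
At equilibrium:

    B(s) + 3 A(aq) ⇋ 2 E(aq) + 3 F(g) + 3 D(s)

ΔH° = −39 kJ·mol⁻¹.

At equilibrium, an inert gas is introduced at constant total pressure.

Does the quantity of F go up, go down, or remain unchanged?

increases

Adding inert gas at constant total pressure expands the volume and lowers every reacting partial pressure. With Δn_gas = 3 − 0 = +3, Q moves away from K toward the side with fewer gas moles, so the system shifts toward the side with more gas moles — to the right.
The net shift is to the right. F is a product, so its amount increases.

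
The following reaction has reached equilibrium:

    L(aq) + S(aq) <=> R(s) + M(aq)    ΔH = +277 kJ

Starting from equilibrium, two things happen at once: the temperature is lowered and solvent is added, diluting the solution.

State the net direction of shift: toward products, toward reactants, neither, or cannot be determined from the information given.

left

The forward reaction is endothermic. Lowering T favours the exothermic direction — shift to the left.
Dilution lowers every aqueous concentration by the same factor. Δn_aq = 1 − 2 = -1, so the system shifts toward the side with more dissolved moles — to the left.
All effects act in the same direction — net shift to the left.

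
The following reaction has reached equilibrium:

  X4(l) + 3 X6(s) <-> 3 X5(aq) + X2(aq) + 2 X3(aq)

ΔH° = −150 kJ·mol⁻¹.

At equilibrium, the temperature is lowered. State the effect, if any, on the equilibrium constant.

increases

K depends on temperature via the van 't Hoff relation. The forward reaction is exothermic, so lowering T increases K.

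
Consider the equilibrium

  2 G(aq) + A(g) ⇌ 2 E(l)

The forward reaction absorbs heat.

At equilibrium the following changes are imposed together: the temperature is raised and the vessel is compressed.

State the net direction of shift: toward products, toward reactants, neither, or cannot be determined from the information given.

The forward reaction is endothermic. Raising T favours the endothermic direction — shift to the right.
Gas moles: reactants 1, products 0 (Δn_gas = -1). Compression shifts the system toward the side with fewer moles of gas — to the right.
All effects act in the same direction — net shift to the right.

right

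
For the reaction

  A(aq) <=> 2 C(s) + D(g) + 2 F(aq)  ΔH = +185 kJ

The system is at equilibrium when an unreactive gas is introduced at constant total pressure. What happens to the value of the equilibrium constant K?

The equilibrium constant depends only on temperature. This perturbation may move the position of equilibrium, but since T is unchanged, K itself is unchanged.

unchanged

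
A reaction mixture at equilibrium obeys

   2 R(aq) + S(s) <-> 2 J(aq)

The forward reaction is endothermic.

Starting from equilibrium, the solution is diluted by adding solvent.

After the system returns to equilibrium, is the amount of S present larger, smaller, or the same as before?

Dilution scales every aqueous concentration by the same factor. Δn_aq = 2 − 2 = 0, so Q is unchanged — no shift.
No net shift occurs, so the amount of S is unchanged.

unchanged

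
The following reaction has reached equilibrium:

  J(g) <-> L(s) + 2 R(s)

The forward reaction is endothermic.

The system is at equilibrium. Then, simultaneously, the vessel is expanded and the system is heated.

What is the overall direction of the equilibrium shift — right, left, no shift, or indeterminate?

cannot be determined

Gas moles: reactants 1, products 0 (Δn_gas = -1). Expansion shifts the system toward the side with more moles of gas — to the left.
The forward reaction is endothermic. Raising T favours the endothermic direction — shift to the right.
The individual effects push in opposite directions; without quantitative information the net direction cannot be determined.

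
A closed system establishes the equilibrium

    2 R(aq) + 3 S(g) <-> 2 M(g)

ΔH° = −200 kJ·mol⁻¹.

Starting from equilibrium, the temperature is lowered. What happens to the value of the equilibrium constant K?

increases

K depends on temperature via the van 't Hoff relation. The forward reaction is exothermic, so lowering T increases K.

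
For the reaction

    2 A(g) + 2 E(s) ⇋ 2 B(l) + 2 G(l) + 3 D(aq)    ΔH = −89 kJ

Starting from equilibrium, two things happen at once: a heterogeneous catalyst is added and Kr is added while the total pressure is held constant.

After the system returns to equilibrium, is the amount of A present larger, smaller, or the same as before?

increases

A catalyst speeds both forward and reverse rates equally; it changes neither Q nor K — no shift from this change.
Adding inert gas at constant total pressure expands the volume and lowers every reacting partial pressure. With Δn_gas = 0 − 2 = -2, Q moves away from K toward the side with fewer gas moles, so the system shifts toward the side with more gas moles — to the left.
The net shift is to the left. A is a reactant, so its amount increases.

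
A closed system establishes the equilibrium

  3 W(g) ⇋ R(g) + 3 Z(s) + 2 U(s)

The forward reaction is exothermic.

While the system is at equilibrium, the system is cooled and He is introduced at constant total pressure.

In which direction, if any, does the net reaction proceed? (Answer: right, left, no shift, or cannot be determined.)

cannot be determined

The forward reaction is exothermic. Lowering T favours the exothermic direction — shift to the right.
Adding inert gas at constant total pressure expands the volume and lowers every reacting partial pressure. With Δn_gas = 1 − 3 = -2, Q moves away from K toward the side with fewer gas moles, so the system shifts toward the side with more gas moles — to the left.
The individual effects push in opposite directions; without quantitative information the net direction cannot be determined.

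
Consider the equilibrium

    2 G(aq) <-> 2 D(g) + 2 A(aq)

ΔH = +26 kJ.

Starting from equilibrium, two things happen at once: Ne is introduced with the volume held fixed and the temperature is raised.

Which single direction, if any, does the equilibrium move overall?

At constant volume, adding an inert gas leaves every reacting species' partial pressure unchanged, so Q is unchanged — no shift from this change.
The forward reaction is endothermic. Raising T favours the endothermic direction — shift to the right.
Only the nonzero effect(s) matter; the net shift is to the right.

right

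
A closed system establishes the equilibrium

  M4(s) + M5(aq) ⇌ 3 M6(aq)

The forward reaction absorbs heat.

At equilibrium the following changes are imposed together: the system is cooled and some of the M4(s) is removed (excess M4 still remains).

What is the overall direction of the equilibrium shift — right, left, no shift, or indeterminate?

The forward reaction is endothermic. Lowering T favours the exothermic direction — shift to the left.
M4 is a pure solid; its activity is 1 regardless of amount, so Q is unaffected — no shift from this change.
Only the nonzero effect(s) matter; the net shift is to the left.

left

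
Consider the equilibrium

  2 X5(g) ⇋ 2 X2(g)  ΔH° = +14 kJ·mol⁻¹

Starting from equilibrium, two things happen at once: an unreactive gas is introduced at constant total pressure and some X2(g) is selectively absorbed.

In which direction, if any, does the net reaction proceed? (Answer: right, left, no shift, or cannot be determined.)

right

Adding inert gas at constant total pressure expands the volume, scaling every reacting partial pressure by the same factor. Δn_gas = 2 − 2 = 0, so Q is unchanged — no shift.
Removing X2 (g), a product, drives the reaction to the right.
Only the nonzero effect(s) matter; the net shift is to the right.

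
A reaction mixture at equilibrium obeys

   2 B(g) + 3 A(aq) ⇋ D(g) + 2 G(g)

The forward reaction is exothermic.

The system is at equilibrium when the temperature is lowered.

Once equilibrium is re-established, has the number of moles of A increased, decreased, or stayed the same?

decreases

The forward reaction is exothermic. Lowering T favours the exothermic direction — shift to the right.
The net shift is to the right. A is a reactant, so its amount decreases.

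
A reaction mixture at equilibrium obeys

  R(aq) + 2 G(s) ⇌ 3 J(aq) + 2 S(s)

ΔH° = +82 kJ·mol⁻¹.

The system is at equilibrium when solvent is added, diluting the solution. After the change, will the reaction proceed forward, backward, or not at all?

Dilution lowers every aqueous concentration by the same factor. Δn_aq = 3 − 1 = +2, so the system shifts toward the side with more dissolved moles — to the right.

right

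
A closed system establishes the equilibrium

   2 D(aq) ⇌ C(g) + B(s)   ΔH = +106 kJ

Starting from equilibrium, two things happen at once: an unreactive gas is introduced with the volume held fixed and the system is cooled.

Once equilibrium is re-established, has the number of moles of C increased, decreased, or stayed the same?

At constant volume, adding an inert gas leaves every reacting species' partial pressure unchanged, so Q is unchanged — no shift from this change.
The forward reaction is endothermic. Lowering T favours the exothermic direction — shift to the left.
The net shift is to the left. C is a product, so its amount decreases.

decreases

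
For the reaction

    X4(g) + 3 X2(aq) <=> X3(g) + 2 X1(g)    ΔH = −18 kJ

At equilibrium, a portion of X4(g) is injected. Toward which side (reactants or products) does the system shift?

Adding X4 (g), a reactant, drives the reaction to the right.

right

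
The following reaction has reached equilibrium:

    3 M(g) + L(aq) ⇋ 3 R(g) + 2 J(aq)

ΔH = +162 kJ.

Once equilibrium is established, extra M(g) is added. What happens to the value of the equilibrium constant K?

The equilibrium constant depends only on temperature. This perturbation may move the position of equilibrium, but since T is unchanged, K itself is unchanged.

unchanged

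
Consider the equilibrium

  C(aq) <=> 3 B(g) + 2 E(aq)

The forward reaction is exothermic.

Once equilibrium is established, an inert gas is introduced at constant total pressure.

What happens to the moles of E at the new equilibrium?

Adding inert gas at constant total pressure expands the volume and lowers every reacting partial pressure. With Δn_gas = 3 − 0 = +3, Q moves away from K toward the side with fewer gas moles, so the system shifts toward the side with more gas moles — to the right.
The net shift is to the right. E is a product, so its amount increases.

increases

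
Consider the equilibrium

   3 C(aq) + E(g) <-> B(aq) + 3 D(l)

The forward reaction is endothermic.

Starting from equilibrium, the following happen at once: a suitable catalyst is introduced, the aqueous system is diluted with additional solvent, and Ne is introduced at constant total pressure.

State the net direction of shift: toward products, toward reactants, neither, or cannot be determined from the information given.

left

A catalyst speeds both forward and reverse rates equally; it changes neither Q nor K — no shift from this change.
Dilution lowers every aqueous concentration by the same factor. Δn_aq = 1 − 3 = -2, so the system shifts toward the side with more dissolved moles — to the left.
Adding inert gas at constant total pressure expands the volume and lowers every reacting partial pressure. With Δn_gas = 0 − 1 = -1, Q moves away from K toward the side with fewer gas moles, so the system shifts toward the side with more gas moles — to the left.
Only the nonzero effect(s) matter; the net shift is to the left.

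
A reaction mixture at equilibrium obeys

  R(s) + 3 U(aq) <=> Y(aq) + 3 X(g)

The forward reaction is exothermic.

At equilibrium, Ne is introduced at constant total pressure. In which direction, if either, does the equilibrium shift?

right

Adding inert gas at constant total pressure expands the volume and lowers every reacting partial pressure. With Δn_gas = 3 − 0 = +3, Q moves away from K toward the side with fewer gas moles, so the system shifts toward the side with more gas moles — to the right.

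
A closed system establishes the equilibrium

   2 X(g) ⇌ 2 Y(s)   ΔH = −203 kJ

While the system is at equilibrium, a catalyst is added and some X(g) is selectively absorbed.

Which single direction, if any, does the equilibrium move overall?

A catalyst speeds both forward and reverse rates equally; it changes neither Q nor K — no shift from this change.
Removing X (g), a reactant, drives the reaction to the left.
Only the nonzero effect(s) matter; the net shift is to the left.

left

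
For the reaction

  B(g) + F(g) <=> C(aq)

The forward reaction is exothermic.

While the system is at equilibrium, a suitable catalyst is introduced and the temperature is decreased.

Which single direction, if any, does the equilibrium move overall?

right

A catalyst speeds both forward and reverse rates equally; it changes neither Q nor K — no shift from this change.
The forward reaction is exothermic. Lowering T favours the exothermic direction — shift to the right.
Only the nonzero effect(s) matter; the net shift is to the right.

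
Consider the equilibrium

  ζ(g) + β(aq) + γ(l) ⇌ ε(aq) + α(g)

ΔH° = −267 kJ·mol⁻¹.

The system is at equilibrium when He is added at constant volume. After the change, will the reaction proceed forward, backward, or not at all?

no shift

At constant volume, adding an inert gas leaves every reacting species' partial pressure unchanged, so Q is unchanged — no shift from this change.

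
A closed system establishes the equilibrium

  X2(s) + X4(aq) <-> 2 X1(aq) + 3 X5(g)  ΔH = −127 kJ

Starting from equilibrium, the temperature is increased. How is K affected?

decreases

K depends on temperature via the van 't Hoff relation. The forward reaction is exothermic, so raising T decreases K.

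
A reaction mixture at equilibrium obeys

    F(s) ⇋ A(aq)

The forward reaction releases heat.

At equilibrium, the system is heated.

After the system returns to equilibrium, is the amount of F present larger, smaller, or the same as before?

increases

The forward reaction is exothermic. Raising T favours the endothermic direction — shift to the left.
The net shift is to the left. F is a reactant, so its amount increases.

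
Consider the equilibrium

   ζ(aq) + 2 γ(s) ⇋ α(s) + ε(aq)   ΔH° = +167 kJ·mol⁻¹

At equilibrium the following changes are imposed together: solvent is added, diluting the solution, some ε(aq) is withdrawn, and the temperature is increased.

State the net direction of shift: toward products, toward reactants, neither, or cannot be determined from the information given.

Dilution scales every aqueous concentration by the same factor. Δn_aq = 1 − 1 = 0, so Q is unchanged — no shift.
Removing ε (aq), a product, drives the reaction to the right.
The forward reaction is endothermic. Raising T favours the endothermic direction — shift to the right.
Only the nonzero effect(s) matter; the net shift is to the right.

right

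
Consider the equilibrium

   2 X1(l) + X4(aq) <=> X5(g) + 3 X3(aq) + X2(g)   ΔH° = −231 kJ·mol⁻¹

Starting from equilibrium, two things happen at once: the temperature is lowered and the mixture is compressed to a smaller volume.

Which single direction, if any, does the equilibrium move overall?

cannot be determined

The forward reaction is exothermic. Lowering T favours the exothermic direction — shift to the right.
Gas moles: reactants 0, products 2 (Δn_gas = +2). Compression shifts the system toward the side with fewer moles of gas — to the left.
The individual effects push in opposite directions; without quantitative information the net direction cannot be determined.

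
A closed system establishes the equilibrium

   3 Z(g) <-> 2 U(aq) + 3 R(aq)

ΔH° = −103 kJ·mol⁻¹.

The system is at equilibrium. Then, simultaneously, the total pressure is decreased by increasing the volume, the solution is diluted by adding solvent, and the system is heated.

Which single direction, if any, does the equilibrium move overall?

cannot be determined

Gas moles: reactants 3, products 0 (Δn_gas = -3). Expansion shifts the system toward the side with more moles of gas — to the left.
Dilution lowers every aqueous concentration by the same factor. Δn_aq = 5 − 0 = +5, so the system shifts toward the side with more dissolved moles — to the right.
The forward reaction is exothermic. Raising T favours the endothermic direction — shift to the left.
The individual effects push in opposite directions; without quantitative information the net direction cannot be determined.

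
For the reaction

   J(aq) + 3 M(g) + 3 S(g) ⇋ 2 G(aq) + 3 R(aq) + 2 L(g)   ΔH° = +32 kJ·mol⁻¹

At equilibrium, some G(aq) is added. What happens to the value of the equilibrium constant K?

The equilibrium constant depends only on temperature. This perturbation may move the position of equilibrium, but since T is unchanged, K itself is unchanged.

unchanged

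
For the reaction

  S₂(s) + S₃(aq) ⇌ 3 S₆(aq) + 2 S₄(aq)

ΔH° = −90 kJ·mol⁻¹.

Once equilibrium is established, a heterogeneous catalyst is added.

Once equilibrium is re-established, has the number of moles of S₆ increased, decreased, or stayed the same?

A catalyst speeds both forward and reverse rates equally; it changes neither Q nor K — no shift from this change.
No net shift occurs, so the amount of S₆ is unchanged.

unchanged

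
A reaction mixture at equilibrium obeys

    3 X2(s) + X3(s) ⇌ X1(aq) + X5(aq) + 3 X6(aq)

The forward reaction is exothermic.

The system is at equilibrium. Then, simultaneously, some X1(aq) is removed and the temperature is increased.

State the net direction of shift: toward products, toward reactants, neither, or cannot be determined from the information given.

Removing X1 (aq), a product, drives the reaction to the right.
The forward reaction is exothermic. Raising T favours the endothermic direction — shift to the left.
The individual effects push in opposite directions; without quantitative information the net direction cannot be determined.

cannot be determined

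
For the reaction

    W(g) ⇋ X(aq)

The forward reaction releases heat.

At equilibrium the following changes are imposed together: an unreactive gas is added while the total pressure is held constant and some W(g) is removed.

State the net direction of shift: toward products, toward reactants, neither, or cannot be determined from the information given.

Adding inert gas at constant total pressure expands the volume and lowers every reacting partial pressure. With Δn_gas = 0 − 1 = -1, Q moves away from K toward the side with fewer gas moles, so the system shifts toward the side with more gas moles — to the left.
Removing W (g), a reactant, drives the reaction to the left.
All effects act in the same direction — net shift to the left.

left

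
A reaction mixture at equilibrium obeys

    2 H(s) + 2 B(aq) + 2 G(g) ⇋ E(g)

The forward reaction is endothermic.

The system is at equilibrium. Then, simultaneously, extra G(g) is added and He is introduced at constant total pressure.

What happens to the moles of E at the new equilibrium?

Adding G (g), a reactant, drives the reaction to the right.
Adding inert gas at constant total pressure expands the volume and lowers every reacting partial pressure. With Δn_gas = 1 − 2 = -1, Q moves away from K toward the side with fewer gas moles, so the system shifts toward the side with more gas moles — to the left.
The two effects oppose each other, so the net shift — and hence the change in E — cannot be determined from the given information.

cannot be determined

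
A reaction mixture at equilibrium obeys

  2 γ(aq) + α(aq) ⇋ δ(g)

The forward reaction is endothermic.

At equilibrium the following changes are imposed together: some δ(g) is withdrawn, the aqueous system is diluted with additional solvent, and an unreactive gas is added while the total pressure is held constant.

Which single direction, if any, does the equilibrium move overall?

cannot be determined

Removing δ (g), a product, drives the reaction to the right.
Dilution lowers every aqueous concentration by the same factor. Δn_aq = 0 − 3 = -3, so the system shifts toward the side with more dissolved moles — to the left.
Adding inert gas at constant total pressure expands the volume and lowers every reacting partial pressure. With Δn_gas = 1 − 0 = +1, Q moves away from K toward the side with fewer gas moles, so the system shifts toward the side with more gas moles — to the right.
The individual effects push in opposite directions; without quantitative information the net direction cannot be determined.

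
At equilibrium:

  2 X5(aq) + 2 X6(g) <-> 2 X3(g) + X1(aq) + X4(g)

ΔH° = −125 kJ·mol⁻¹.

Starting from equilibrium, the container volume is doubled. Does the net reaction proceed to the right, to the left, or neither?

right

Gas moles: reactants 2, products 3 (Δn_gas = +1). Expansion shifts the system toward the side with more moles of gas — to the right.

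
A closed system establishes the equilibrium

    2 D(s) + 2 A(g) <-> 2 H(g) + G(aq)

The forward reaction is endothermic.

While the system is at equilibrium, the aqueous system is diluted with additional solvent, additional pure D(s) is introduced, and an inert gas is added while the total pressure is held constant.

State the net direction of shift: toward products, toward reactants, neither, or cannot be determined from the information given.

Dilution lowers every aqueous concentration by the same factor. Δn_aq = 1 − 0 = +1, so the system shifts toward the side with more dissolved moles — to the right.
D is a pure solid; its activity is 1 regardless of amount, so Q is unaffected — no shift from this change.
Adding inert gas at constant total pressure expands the volume, scaling every reacting partial pressure by the same factor. Δn_gas = 2 − 2 = 0, so Q is unchanged — no shift.
Only the nonzero effect(s) matter; the net shift is to the right.

right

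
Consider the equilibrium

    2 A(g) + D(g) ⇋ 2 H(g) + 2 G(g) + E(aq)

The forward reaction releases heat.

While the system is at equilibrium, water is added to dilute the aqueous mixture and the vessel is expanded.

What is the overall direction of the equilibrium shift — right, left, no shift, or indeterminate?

Dilution lowers every aqueous concentration by the same factor. Δn_aq = 1 − 0 = +1, so the system shifts toward the side with more dissolved moles — to the right.
Gas moles: reactants 3, products 4 (Δn_gas = +1). Expansion shifts the system toward the side with more moles of gas — to the right.
All effects act in the same direction — net shift to the right.

right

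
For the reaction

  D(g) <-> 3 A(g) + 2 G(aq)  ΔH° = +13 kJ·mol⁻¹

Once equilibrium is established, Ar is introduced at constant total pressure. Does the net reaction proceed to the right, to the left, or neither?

right

Adding inert gas at constant total pressure expands the volume and lowers every reacting partial pressure. With Δn_gas = 3 − 1 = +2, Q moves away from K toward the side with fewer gas moles, so the system shifts toward the side with more gas moles — to the right.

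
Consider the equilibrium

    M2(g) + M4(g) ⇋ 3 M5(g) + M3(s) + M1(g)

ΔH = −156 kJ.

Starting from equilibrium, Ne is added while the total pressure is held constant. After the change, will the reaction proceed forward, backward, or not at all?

right

Adding inert gas at constant total pressure expands the volume and lowers every reacting partial pressure. With Δn_gas = 4 − 2 = +2, Q moves away from K toward the side with fewer gas moles, so the system shifts toward the side with more gas moles — to the right.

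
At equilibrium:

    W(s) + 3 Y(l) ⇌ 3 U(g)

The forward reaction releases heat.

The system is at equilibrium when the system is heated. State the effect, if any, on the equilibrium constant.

K depends on temperature via the van 't Hoff relation. The forward reaction is exothermic, so raising T decreases K.

decreases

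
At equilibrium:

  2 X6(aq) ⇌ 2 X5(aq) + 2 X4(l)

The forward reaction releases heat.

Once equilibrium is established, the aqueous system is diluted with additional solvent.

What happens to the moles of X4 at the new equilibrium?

Dilution scales every aqueous concentration by the same factor. Δn_aq = 2 − 2 = 0, so Q is unchanged — no shift.
No net shift occurs, so the amount of X4 is unchanged.

unchanged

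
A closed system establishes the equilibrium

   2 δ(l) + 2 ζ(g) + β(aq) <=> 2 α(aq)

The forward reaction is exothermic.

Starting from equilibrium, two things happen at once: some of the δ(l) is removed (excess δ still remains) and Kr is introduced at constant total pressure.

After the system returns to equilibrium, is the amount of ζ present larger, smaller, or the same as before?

increases

δ is a pure liquid; its activity is 1 regardless of amount, so Q is unaffected — no shift from this change.
Adding inert gas at constant total pressure expands the volume and lowers every reacting partial pressure. With Δn_gas = 0 − 2 = -2, Q moves away from K toward the side with fewer gas moles, so the system shifts toward the side with more gas moles — to the left.
The net shift is to the left. ζ is a reactant, so its amount increases.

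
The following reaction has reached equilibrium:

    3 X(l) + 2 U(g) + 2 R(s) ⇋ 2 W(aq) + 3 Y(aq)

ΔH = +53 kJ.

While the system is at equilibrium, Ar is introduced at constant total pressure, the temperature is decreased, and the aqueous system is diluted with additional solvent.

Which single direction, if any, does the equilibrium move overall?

Adding inert gas at constant total pressure expands the volume and lowers every reacting partial pressure. With Δn_gas = 0 − 2 = -2, Q moves away from K toward the side with fewer gas moles, so the system shifts toward the side with more gas moles — to the left.
The forward reaction is endothermic. Lowering T favours the exothermic direction — shift to the left.
Dilution lowers every aqueous concentration by the same factor. Δn_aq = 5 − 0 = +5, so the system shifts toward the side with more dissolved moles — to the right.
The individual effects push in opposite directions; without quantitative information the net direction cannot be determined.

cannot be determined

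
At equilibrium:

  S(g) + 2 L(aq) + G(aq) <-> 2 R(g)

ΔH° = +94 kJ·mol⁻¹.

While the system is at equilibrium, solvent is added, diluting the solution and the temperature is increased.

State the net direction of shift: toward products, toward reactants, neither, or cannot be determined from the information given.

cannot be determined

Dilution lowers every aqueous concentration by the same factor. Δn_aq = 0 − 3 = -3, so the system shifts toward the side with more dissolved moles — to the left.
The forward reaction is endothermic. Raising T favours the endothermic direction — shift to the right.
The individual effects push in opposite directions; without quantitative information the net direction cannot be determined.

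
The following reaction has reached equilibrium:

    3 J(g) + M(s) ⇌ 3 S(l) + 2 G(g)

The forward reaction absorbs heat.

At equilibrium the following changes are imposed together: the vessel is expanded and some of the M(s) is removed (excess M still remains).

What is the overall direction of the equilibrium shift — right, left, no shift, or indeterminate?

Gas moles: reactants 3, products 2 (Δn_gas = -1). Expansion shifts the system toward the side with more moles of gas — to the left.
M is a pure solid; its activity is 1 regardless of amount, so Q is unaffected — no shift from this change.
Only the nonzero effect(s) matter; the net shift is to the left.

left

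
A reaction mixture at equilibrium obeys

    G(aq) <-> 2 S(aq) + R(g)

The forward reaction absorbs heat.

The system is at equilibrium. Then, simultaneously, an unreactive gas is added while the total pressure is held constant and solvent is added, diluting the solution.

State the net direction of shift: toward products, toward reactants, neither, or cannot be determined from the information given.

Adding inert gas at constant total pressure expands the volume and lowers every reacting partial pressure. With Δn_gas = 1 − 0 = +1, Q moves away from K toward the side with fewer gas moles, so the system shifts toward the side with more gas moles — to the right.
Dilution lowers every aqueous concentration by the same factor. Δn_aq = 2 − 1 = +1, so the system shifts toward the side with more dissolved moles — to the right.
All effects act in the same direction — net shift to the right.

right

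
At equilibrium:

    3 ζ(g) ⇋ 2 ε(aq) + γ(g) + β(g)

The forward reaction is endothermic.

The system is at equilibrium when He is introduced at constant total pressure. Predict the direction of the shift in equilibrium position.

Adding inert gas at constant total pressure expands the volume and lowers every reacting partial pressure. With Δn_gas = 2 − 3 = -1, Q moves away from K toward the side with fewer gas moles, so the system shifts toward the side with more gas moles — to the left.

left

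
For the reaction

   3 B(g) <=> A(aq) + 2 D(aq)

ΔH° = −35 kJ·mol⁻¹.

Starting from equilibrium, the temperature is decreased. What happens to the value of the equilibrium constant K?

K depends on temperature via the van 't Hoff relation. The forward reaction is exothermic, so lowering T increases K.

increases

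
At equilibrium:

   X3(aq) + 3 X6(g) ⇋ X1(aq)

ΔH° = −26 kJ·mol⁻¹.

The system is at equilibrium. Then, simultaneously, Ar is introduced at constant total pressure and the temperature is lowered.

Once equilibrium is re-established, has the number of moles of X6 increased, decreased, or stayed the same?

cannot be determined

Adding inert gas at constant total pressure expands the volume and lowers every reacting partial pressure. With Δn_gas = 0 − 3 = -3, Q moves away from K toward the side with fewer gas moles, so the system shifts toward the side with more gas moles — to the left.
The forward reaction is exothermic. Lowering T favours the exothermic direction — shift to the right.
The two effects oppose each other, so the net shift — and hence the change in X6 — cannot be determined from the given information.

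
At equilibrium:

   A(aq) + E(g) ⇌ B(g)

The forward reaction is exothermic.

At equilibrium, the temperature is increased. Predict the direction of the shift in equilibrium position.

The forward reaction is exothermic. Raising T favours the endothermic direction — shift to the left.

left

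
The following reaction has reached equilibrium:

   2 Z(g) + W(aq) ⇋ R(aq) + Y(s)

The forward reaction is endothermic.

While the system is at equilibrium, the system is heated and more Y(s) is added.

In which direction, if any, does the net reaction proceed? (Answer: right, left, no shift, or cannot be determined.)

right

The forward reaction is endothermic. Raising T favours the endothermic direction — shift to the right.
Y is a pure solid; its activity is 1 regardless of amount, so Q is unaffected — no shift from this change.
Only the nonzero effect(s) matter; the net shift is to the right.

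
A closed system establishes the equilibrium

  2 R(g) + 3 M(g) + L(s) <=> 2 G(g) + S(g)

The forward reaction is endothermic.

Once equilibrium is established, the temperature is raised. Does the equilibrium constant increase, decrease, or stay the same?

increases

K depends on temperature via the van 't Hoff relation. The forward reaction is endothermic, so raising T increases K.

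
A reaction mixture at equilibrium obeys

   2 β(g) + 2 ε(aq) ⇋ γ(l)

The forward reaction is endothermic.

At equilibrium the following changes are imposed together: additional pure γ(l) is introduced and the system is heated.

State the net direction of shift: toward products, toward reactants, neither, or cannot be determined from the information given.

γ is a pure liquid; its activity is 1 regardless of amount, so Q is unaffected — no shift from this change.
The forward reaction is endothermic. Raising T favours the endothermic direction — shift to the right.
Only the nonzero effect(s) matter; the net shift is to the right.

right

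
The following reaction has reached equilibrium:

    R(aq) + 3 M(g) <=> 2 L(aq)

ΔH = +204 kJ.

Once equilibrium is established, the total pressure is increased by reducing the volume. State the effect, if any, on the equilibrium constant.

The equilibrium constant depends only on temperature. This perturbation may move the position of equilibrium, but since T is unchanged, K itself is unchanged.

unchanged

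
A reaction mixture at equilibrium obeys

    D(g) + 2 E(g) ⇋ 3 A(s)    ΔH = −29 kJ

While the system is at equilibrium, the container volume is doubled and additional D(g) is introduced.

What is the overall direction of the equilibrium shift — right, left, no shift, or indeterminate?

Gas moles: reactants 3, products 0 (Δn_gas = -3). Expansion shifts the system toward the side with more moles of gas — to the left.
Adding D (g), a reactant, drives the reaction to the right.
The individual effects push in opposite directions; without quantitative information the net direction cannot be determined.

cannot be determined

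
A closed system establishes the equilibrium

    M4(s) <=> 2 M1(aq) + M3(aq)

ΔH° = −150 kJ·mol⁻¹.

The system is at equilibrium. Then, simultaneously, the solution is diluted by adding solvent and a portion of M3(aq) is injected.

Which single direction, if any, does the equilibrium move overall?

Dilution lowers every aqueous concentration by the same factor. Δn_aq = 3 − 0 = +3, so the system shifts toward the side with more dissolved moles — to the right.
Adding M3 (aq), a product, drives the reaction to the left.
The individual effects push in opposite directions; without quantitative information the net direction cannot be determined.

cannot be determined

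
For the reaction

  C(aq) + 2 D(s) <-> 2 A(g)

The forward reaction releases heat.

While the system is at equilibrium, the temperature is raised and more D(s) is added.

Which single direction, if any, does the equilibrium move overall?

left

The forward reaction is exothermic. Raising T favours the endothermic direction — shift to the left.
D is a pure solid; its activity is 1 regardless of amount, so Q is unaffected — no shift from this change.
Only the nonzero effect(s) matter; the net shift is to the left.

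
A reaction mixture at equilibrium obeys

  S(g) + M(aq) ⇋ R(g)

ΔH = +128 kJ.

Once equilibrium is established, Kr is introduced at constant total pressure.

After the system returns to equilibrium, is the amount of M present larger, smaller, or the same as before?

unchanged

Adding inert gas at constant total pressure expands the volume, scaling every reacting partial pressure by the same factor. Δn_gas = 1 − 1 = 0, so Q is unchanged — no shift.
No net shift occurs, so the amount of M is unchanged.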